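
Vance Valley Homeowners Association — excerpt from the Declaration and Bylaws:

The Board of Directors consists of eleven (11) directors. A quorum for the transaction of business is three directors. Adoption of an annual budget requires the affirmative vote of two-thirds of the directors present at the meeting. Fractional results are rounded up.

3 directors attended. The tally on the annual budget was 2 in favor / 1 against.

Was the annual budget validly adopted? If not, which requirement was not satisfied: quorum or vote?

Quorum: 3 present; quorum is 3. Satisfied.
Vote: the annual budget requires two-thirds of the directors present (3). 2/3 of 3 = 2, so 2 affirmative votes are needed; 2 voted in favor. Satisfied.

Valid — all requirements satisfied.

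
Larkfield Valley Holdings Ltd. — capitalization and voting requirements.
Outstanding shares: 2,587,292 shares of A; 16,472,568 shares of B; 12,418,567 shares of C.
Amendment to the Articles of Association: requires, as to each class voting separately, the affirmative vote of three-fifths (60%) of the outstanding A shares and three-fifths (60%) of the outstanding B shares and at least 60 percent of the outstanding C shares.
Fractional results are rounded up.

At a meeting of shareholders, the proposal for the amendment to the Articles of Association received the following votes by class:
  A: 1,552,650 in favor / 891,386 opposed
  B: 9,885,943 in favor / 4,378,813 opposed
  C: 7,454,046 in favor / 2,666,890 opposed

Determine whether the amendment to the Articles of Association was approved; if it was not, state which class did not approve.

A: 3/5 of 2587292 = 1552375.20, rounded up to 1552376; 1,552,376 required, 1,552,650 in favor — approved.
B: 3/5 of 16472568 = 9883540.80, rounded up to 9883541; 9,883,541 required, 9,885,943 in favor — approved.
C: 3/5 of 12418567 = 7451140.20, rounded up to 7451141; 7,451,141 required, 7,454,046 in favor — approved.

Approved — every class gave the required vote.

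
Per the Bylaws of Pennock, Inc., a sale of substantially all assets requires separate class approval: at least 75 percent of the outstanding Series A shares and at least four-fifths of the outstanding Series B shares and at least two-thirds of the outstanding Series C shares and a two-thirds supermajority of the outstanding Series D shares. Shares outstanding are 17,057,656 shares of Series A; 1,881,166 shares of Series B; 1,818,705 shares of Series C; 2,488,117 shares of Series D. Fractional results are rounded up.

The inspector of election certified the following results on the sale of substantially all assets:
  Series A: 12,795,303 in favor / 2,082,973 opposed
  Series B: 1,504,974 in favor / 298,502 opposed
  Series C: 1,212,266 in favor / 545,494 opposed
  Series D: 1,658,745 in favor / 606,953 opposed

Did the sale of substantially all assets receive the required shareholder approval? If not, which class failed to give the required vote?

Series A: 3/4 of 17057656 = 12793242; 12,793,242 required, 12,795,303 in favor — approved.
Series B: 4/5 of 1881166 = 1504932.80, rounded up to 1504933; 1,504,933 required, 1,504,974 in favor — approved.
Series C: 2/3 of 1818705 = 1212470; 1,212,470 required, 1,212,266 in favor — not approved.
Series D: 2/3 of 2488117 = 1658744.67, rounded up to 1658745; 1,658,745 required, 1,658,745 in favor — approved.

Not approved — the Series C shares did not give the required vote.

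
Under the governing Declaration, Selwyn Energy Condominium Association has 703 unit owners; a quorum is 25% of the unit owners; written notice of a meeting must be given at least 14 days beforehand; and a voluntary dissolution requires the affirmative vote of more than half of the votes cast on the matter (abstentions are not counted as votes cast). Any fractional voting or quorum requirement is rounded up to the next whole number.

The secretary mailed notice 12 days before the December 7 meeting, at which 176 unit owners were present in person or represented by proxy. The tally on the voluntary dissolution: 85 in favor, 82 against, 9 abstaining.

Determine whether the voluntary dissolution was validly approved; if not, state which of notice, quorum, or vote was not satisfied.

Invalid — notice requirement not satisfied.

Notice: 12 days given; 14 required. Not satisfied.
Quorum: 25% of 703 = 175.75, rounded up to 176; 176 present. Satisfied.
Vote: requires a majority of the votes cast (176 − 9 abstaining = 167); a majority of 167 is 84, so 84 needed; 85 in favor. Satisfied.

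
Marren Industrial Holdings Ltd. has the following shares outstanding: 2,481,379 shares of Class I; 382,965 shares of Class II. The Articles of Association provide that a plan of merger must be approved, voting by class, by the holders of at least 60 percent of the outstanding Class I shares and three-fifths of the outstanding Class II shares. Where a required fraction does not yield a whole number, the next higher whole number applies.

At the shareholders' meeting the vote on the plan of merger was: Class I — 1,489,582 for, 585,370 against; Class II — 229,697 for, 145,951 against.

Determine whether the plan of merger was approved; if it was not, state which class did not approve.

Not approved — the Class II shares did not give the required vote.

Class I: 3/5 of 2481379 = 1488827.40, rounded up to 1488828; 1,488,828 required, 1,489,582 in favor — approved.
Class II: 3/5 of 382965 = 229779; 229,779 required, 229,697 in favor — not approved.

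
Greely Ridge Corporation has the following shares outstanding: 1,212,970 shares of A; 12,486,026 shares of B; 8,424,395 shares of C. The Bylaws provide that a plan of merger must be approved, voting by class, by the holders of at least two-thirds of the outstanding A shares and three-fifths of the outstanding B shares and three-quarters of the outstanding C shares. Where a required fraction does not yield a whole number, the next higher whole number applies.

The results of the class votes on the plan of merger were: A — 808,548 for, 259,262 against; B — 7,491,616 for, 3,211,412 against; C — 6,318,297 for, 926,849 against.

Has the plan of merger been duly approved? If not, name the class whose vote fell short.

Not approved — the A shares did not give the required vote.

A: 2/3 of 1212970 = 808646.67, rounded up to 808647; 808,647 required, 808,548 in favor — not approved.
B: 3/5 of 12486026 = 7491615.60, rounded up to 7491616; 7,491,616 required, 7,491,616 in favor — approved.
C: 3/4 of 8424395 = 6318296.25, rounded up to 6318297; 6,318,297 required, 6,318,297 in favor — approved.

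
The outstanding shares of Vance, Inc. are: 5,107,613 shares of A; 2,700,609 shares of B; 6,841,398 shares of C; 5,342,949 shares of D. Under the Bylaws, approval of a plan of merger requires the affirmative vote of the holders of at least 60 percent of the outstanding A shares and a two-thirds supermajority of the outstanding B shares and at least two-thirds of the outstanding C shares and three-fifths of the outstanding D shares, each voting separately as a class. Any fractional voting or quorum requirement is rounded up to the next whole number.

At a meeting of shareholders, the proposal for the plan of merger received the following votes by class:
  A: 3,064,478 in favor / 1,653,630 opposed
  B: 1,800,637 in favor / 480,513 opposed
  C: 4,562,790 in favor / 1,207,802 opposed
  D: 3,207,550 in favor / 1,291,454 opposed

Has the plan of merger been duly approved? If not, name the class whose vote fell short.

A: 3/5 of 5107613 = 3064567.80, rounded up to 3064568; 3,064,568 required, 3,064,478 in favor — not approved.
B: 2/3 of 2700609 = 1800406; 1,800,406 required, 1,800,637 in favor — approved.
C: 2/3 of 6841398 = 4560932; 4,560,932 required, 4,562,790 in favor — approved.
D: 3/5 of 5342949 = 3205769.40, rounded up to 3205770; 3,205,770 required, 3,207,550 in favor — approved.

Not approved — the A shares did not give the required vote.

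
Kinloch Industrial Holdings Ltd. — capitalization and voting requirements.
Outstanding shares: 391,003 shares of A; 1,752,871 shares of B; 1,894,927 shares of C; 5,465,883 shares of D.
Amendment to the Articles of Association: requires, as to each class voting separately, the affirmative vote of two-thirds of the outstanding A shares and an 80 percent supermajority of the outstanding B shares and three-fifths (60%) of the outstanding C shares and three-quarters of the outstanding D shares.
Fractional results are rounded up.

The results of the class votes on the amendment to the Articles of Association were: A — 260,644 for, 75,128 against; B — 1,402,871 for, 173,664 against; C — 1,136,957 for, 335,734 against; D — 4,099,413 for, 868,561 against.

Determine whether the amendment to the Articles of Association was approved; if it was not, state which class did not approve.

A: 2/3 of 391003 = 260668.67, rounded up to 260669; 260,669 required, 260,644 in favor — not approved.
B: 4/5 of 1752871 = 1402296.80, rounded up to 1402297; 1,402,297 required, 1,402,871 in favor — approved.
C: 3/5 of 1894927 = 1136956.20, rounded up to 1136957; 1,136,957 required, 1,136,957 in favor — approved.
D: 3/4 of 5465883 = 4099412.25, rounded up to 4099413; 4,099,413 required, 4,099,413 in favor — approved.

Not approved — the A shares did not give the required vote.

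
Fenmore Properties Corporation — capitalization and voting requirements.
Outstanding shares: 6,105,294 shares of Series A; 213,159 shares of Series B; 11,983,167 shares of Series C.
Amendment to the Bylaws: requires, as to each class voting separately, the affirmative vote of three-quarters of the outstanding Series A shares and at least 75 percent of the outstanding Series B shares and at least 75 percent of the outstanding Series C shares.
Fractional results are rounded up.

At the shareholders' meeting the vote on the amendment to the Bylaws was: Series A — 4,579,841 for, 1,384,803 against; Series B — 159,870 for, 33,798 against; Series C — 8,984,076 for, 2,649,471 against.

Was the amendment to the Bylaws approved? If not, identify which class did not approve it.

Not approved — the Series C shares did not give the required vote.

Series A: 3/4 of 6105294 = 4578970.50, rounded up to 4578971; 4,578,971 required, 4,579,841 in favor — approved.
Series B: 3/4 of 213159 = 159869.25, rounded up to 159870; 159,870 required, 159,870 in favor — approved.
Series C: 3/4 of 11983167 = 8987375.25, rounded up to 8987376; 8,987,376 required, 8,984,076 in favor — not approved.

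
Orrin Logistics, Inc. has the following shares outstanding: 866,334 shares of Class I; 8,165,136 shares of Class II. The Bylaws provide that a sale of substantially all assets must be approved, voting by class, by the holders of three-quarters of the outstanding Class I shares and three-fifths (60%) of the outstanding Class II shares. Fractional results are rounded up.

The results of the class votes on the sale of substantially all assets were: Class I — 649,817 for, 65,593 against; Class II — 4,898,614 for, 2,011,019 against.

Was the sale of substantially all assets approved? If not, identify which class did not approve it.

Not approved — the Class II shares did not give the required vote.

Class I: 3/4 of 866334 = 649750.50, rounded up to 649751; 649,751 required, 649,817 in favor — approved.
Class II: 3/5 of 8165136 = 4899081.60, rounded up to 4899082; 4,899,082 required, 4,898,614 in favor — not approved.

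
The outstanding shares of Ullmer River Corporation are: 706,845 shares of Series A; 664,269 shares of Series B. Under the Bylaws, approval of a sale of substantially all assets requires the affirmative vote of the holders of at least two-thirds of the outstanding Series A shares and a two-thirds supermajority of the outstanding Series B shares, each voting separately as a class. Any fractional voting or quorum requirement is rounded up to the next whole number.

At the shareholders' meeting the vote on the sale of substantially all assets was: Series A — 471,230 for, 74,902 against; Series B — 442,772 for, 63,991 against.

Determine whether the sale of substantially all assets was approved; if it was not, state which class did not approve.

Not approved — the Series B shares did not give the required vote.

Series A: 2/3 of 706845 = 471230; 471,230 required, 471,230 in favor — approved.
Series B: 2/3 of 664269 = 442846; 442,846 required, 442,772 in favor — not approved.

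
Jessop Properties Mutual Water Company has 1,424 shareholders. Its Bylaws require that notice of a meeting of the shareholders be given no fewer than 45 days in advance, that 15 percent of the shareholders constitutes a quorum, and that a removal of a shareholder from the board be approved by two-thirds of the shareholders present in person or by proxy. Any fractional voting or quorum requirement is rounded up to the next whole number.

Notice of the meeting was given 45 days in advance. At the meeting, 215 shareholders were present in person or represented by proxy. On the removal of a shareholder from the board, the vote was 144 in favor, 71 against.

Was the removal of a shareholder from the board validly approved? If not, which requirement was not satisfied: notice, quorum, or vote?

Valid — all requirements satisfied.

Notice: 45 days given; 45 required. Satisfied.
Quorum: 15% of 1,424 = 213.60, rounded up to 214; 215 present. Satisfied.
Vote: requires two-thirds of those present (215); 2/3 of 215 = 143.33, rounded up to 144, so 144 needed; 144 in favor. Satisfied.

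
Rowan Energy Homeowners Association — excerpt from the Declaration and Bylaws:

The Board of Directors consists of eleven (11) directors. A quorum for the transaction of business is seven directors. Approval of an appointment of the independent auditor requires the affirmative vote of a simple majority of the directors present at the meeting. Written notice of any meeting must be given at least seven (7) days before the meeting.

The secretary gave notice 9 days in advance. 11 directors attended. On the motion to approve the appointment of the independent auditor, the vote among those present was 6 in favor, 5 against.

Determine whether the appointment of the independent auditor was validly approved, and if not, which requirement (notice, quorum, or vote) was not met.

Notice: 9 days given; 7 required (9 ≥ 7). Satisfied.
Quorum: 11 present; quorum is 7. Satisfied.
Vote: the appointment of the independent auditor requires a majority of the directors present (11). A majority of 11 is 6, so 6 affirmative votes are needed; 6 voted in favor. Satisfied.

Valid — all requirements satisfied.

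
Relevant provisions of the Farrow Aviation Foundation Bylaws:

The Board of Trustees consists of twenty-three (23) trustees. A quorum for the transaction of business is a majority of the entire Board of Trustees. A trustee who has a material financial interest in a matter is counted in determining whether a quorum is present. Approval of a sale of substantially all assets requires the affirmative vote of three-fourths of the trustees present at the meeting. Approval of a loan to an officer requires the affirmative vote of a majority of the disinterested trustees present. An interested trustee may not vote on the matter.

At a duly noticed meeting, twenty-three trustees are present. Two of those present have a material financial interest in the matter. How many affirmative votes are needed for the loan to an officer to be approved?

11

The loan to an officer requires a majority of the disinterested trustees present (23 − 2 = 21).
A majority of 21 is 11.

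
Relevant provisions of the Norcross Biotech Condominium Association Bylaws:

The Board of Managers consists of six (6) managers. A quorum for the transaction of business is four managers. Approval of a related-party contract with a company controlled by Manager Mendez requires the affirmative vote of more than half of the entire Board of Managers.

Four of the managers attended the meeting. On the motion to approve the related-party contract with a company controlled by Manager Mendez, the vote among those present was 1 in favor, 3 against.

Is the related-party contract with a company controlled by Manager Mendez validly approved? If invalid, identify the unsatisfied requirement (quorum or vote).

Invalid — vote requirement not satisfied.

Quorum: 4 present; quorum is 4. Satisfied.
Vote: the related-party contract with a company controlled by Manager Mendez requires a majority of the entire Board of Managers (6). A majority of 6 is 4, so 4 affirmative votes are needed; 1 voted in favor. Not satisfied.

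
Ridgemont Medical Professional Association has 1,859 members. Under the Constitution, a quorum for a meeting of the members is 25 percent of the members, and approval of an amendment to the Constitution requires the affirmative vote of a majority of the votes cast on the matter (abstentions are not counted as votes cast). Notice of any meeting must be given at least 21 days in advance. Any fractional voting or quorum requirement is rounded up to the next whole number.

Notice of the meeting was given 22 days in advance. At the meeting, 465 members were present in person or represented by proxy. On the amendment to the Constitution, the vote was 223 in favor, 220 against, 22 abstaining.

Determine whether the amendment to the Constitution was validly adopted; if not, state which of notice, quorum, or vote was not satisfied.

Notice: 22 days given; 21 required. Satisfied.
Quorum: 25% of 1,859 = 464.75, rounded up to 465; 465 present. Satisfied.
Vote: requires a majority of the votes cast (465 − 22 abstaining = 443); a majority of 443 is 222, so 222 needed; 223 in favor. Satisfied.

Valid — all requirements satisfied.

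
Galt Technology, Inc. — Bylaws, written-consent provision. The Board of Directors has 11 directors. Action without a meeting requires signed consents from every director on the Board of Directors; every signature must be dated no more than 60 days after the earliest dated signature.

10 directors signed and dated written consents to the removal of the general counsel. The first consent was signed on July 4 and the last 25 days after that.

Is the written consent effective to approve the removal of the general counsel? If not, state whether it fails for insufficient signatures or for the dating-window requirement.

Not effective — insufficient signatures.

Signatures required: every one of 11 — unanimous means all 11, so 11 needed; 10 signed. Insufficient.
Dating window: the latest signature is 25 days after the earliest; the limit is 60 days. Within the window.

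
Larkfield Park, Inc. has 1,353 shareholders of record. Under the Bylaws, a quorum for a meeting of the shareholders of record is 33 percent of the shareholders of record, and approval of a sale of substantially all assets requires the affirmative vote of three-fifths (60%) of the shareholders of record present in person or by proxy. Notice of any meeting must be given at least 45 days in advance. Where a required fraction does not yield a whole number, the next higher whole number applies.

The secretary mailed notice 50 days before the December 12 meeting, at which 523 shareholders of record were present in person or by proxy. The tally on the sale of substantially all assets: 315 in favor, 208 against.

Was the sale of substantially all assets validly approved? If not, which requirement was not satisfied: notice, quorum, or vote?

Valid — all requirements satisfied.

Notice: 50 days given; 45 required. Satisfied.
Quorum: 33% of 1,353 = 446.49, rounded up to 447; 523 present. Satisfied.
Vote: requires three-fifths of those present (523); 3/5 of 523 = 313.80, rounded up to 314, so 314 needed; 315 in favor. Satisfied.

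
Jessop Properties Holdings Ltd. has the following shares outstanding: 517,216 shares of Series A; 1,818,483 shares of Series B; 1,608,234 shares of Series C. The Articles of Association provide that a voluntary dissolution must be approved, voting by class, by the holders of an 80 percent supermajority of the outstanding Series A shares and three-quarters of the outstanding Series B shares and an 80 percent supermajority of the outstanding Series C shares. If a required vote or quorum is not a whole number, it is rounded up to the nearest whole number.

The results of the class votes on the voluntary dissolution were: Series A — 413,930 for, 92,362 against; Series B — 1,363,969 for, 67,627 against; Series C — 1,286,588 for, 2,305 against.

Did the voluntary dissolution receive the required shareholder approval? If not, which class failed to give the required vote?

Approved — every class gave the required vote.

Series A: 4/5 of 517216 = 413772.80, rounded up to 413773; 413,773 required, 413,930 in favor — approved.
Series B: 3/4 of 1818483 = 1363862.25, rounded up to 1363863; 1,363,863 required, 1,363,969 in favor — approved.
Series C: 4/5 of 1608234 = 1286587.20, rounded up to 1286588; 1,286,588 required, 1,286,588 in favor — approved.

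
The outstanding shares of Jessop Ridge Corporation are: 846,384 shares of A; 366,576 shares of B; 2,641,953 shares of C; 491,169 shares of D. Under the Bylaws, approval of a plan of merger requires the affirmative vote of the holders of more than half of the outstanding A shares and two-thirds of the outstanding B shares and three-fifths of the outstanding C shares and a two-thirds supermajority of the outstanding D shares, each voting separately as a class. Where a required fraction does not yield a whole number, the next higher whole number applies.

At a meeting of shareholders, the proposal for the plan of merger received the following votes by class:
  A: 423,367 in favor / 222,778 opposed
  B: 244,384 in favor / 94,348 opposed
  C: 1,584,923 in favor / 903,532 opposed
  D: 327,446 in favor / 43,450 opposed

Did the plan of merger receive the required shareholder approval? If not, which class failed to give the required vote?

Not approved — the C shares did not give the required vote.

A: a majority of 846384 is 423193; 423,193 required, 423,367 in favor — approved.
B: 2/3 of 366576 = 244384; 244,384 required, 244,384 in favor — approved.
C: 3/5 of 2641953 = 1585171.80, rounded up to 1585172; 1,585,172 required, 1,584,923 in favor — not approved.
D: 2/3 of 491169 = 327446; 327,446 required, 327,446 in favor — approved.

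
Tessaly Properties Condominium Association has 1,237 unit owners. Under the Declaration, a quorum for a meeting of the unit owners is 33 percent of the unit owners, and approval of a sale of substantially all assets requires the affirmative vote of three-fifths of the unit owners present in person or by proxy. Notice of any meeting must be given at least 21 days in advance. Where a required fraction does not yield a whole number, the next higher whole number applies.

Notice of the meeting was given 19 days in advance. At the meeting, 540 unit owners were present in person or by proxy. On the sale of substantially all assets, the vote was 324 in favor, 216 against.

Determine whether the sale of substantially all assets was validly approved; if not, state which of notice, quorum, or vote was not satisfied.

Invalid — notice requirement not satisfied.

Notice: 19 days given; 21 required. Not satisfied.
Quorum: 33% of 1,237 = 408.21, rounded up to 409; 540 present. Satisfied.
Vote: requires three-fifths of those present (540); 3/5 of 540 = 324, so 324 needed; 324 in favor. Satisfied.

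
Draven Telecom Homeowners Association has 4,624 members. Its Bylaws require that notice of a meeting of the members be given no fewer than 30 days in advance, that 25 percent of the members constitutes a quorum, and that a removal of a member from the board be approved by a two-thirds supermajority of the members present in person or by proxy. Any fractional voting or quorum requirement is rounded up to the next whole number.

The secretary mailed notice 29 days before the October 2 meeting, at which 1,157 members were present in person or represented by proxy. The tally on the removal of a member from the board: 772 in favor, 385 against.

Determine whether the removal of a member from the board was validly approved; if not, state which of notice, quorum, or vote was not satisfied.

Notice: 29 days given; 30 required. Not satisfied.
Quorum: 25% of 4,624 = 1,156; 1,157 present. Satisfied.
Vote: requires two-thirds of those present (1,157); 2/3 of 1157 = 771.33, rounded up to 772, so 772 needed; 772 in favor. Satisfied.

Invalid — notice requirement not satisfied.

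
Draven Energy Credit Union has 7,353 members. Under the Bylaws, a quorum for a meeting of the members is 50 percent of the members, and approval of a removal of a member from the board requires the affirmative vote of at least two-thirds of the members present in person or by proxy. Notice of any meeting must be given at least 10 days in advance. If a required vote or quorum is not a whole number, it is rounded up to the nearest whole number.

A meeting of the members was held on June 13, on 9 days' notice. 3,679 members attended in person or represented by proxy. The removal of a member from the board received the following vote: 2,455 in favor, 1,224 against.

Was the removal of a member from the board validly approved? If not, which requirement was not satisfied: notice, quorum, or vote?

Invalid — notice requirement not satisfied.

Notice: 9 days given; 10 required. Not satisfied.
Quorum: 50% of 7,353 = 3,676.50, rounded up to 3,677; 3,679 present. Satisfied.
Vote: requires two-thirds of those present (3,679); 2/3 of 3679 = 2452.67, rounded up to 2453, so 2,453 needed; 2,455 in favor. Satisfied.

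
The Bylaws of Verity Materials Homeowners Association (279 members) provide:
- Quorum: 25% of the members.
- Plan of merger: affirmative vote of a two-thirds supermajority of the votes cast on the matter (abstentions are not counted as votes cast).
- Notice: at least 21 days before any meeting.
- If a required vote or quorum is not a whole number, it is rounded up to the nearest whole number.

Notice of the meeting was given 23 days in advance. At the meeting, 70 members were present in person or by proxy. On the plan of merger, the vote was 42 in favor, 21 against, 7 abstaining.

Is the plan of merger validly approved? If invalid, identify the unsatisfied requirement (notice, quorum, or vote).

Notice: 23 days given; 21 required. Satisfied.
Quorum: 25% of 279 = 69.75, rounded up to 70; 70 present. Satisfied.
Vote: requires two-thirds of the votes cast (70 − 7 abstaining = 63); 2/3 of 63 = 42, so 42 needed; 42 in favor. Satisfied.

Valid — all requirements satisfied.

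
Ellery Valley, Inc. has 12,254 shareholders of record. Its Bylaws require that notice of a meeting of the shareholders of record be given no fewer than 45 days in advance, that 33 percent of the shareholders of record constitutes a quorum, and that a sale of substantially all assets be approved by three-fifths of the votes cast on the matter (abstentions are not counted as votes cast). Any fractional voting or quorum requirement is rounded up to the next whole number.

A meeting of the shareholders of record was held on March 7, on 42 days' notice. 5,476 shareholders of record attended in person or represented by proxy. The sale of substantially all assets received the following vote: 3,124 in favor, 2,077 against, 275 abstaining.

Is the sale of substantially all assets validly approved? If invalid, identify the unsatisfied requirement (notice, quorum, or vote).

Invalid — notice requirement not satisfied.

Notice: 42 days given; 45 required. Not satisfied.
Quorum: 33% of 12,254 = 4,043.82, rounded up to 4,044; 5,476 present. Satisfied.
Vote: requires three-fifths of the votes cast (5,476 − 275 abstaining = 5,201); 3/5 of 5201 = 3120.60, rounded up to 3121, so 3,121 needed; 3,124 in favor. Satisfied.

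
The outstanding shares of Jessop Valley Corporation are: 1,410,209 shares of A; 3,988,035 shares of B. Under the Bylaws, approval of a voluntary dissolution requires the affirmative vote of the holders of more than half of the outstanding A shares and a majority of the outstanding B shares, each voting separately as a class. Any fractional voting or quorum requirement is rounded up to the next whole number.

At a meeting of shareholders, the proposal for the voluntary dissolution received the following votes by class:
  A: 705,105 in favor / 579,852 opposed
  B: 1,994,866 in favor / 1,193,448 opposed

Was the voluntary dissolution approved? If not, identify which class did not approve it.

A: a majority of 1410209 is 705105; 705,105 required, 705,105 in favor — approved.
B: a majority of 3988035 is 1994018; 1,994,018 required, 1,994,866 in favor — approved.

Approved — every class gave the required vote.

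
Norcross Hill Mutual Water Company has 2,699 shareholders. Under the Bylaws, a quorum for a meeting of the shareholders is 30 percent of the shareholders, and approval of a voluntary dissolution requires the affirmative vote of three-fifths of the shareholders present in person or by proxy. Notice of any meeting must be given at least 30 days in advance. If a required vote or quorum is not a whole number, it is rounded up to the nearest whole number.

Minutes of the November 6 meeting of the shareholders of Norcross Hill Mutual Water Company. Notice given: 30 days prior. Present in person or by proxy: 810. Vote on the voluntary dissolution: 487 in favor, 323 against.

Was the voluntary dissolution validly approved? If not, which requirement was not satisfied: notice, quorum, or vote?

Notice: 30 days given; 30 required. Satisfied.
Quorum: 30% of 2,699 = 809.70, rounded up to 810; 810 present. Satisfied.
Vote: requires three-fifths of those present (810); 3/5 of 810 = 486, so 486 needed; 487 in favor. Satisfied.

Valid — all requirements satisfied.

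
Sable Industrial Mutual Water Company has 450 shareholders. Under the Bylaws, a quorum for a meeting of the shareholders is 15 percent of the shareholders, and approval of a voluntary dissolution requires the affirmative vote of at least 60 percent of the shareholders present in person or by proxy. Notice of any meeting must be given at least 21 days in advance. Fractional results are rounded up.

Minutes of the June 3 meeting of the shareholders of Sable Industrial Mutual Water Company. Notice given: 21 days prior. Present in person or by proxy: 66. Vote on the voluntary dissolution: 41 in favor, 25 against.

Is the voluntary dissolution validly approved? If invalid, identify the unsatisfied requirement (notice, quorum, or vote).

Notice: 21 days given; 21 required. Satisfied.
Quorum: 15% of 450 = 67.50, rounded up to 68; 66 present. Not satisfied.
Vote: requires three-fifths of those present (66); 3/5 of 66 = 39.60, rounded up to 40, so 40 needed; 41 in favor. Satisfied.

Invalid — quorum requirement not satisfied.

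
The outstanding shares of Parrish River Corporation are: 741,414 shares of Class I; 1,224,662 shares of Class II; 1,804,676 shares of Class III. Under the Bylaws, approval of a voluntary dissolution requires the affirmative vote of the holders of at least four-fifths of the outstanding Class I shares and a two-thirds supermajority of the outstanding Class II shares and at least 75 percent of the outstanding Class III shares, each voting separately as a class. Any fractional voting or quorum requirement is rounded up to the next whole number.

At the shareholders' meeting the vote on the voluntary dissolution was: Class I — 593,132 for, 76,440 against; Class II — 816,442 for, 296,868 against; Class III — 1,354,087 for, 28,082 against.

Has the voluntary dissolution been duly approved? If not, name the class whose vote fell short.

Approved — every class gave the required vote.

Class I: 4/5 of 741414 = 593131.20, rounded up to 593132; 593,132 required, 593,132 in favor — approved.
Class II: 2/3 of 1224662 = 816441.33, rounded up to 816442; 816,442 required, 816,442 in favor — approved.
Class III: 3/4 of 1804676 = 1353507; 1,353,507 required, 1,354,087 in favor — approved.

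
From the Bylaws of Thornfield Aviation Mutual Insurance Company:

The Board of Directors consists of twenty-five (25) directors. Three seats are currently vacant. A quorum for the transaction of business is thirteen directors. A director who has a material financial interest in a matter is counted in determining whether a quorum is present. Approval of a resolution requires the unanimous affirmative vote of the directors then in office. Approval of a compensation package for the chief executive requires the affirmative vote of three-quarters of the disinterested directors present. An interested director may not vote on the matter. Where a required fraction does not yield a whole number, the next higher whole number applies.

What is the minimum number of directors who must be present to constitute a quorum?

13

The quorum is fixed at 13.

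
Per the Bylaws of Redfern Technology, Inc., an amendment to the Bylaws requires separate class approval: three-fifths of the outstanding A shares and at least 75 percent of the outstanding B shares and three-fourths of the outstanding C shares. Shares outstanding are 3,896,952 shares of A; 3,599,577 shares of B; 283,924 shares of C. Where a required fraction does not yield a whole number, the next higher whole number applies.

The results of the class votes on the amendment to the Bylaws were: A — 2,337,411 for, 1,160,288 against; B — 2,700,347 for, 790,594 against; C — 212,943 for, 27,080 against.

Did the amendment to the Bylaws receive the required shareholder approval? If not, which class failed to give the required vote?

Not approved — the A shares did not give the required vote.

A: 3/5 of 3896952 = 2338171.20, rounded up to 2338172; 2,338,172 required, 2,337,411 in favor — not approved.
B: 3/4 of 3599577 = 2699682.75, rounded up to 2699683; 2,699,683 required, 2,700,347 in favor — approved.
C: 3/4 of 283924 = 212943; 212,943 required, 212,943 in favor — approved.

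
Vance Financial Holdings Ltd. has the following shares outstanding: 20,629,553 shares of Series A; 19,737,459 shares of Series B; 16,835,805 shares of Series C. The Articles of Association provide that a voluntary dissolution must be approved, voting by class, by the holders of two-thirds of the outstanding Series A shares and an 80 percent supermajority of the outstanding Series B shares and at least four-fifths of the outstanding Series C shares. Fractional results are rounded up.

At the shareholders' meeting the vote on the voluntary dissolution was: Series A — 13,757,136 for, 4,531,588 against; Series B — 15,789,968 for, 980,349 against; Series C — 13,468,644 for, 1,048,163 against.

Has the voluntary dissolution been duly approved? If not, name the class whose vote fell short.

Approved — every class gave the required vote.

Series A: 2/3 of 20629553 = 13753035.33, rounded up to 13753036; 13,753,036 required, 13,757,136 in favor — approved.
Series B: 4/5 of 19737459 = 15789967.20, rounded up to 15789968; 15,789,968 required, 15,789,968 in favor — approved.
Series C: 4/5 of 16835805 = 13468644; 13,468,644 required, 13,468,644 in favor — approved.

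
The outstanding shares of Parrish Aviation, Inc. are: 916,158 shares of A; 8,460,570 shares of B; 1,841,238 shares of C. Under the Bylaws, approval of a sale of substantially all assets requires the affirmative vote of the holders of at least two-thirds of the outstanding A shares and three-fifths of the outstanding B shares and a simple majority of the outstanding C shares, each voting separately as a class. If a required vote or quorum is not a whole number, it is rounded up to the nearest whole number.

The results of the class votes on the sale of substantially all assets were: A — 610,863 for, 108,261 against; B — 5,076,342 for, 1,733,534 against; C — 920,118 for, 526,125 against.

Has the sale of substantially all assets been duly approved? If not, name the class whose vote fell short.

A: 2/3 of 916158 = 610772; 610,772 required, 610,863 in favor — approved.
B: 3/5 of 8460570 = 5076342; 5,076,342 required, 5,076,342 in favor — approved.
C: a majority of 1841238 is 920620; 920,620 required, 920,118 in favor — not approved.

Not approved — the C shares did not give the required vote.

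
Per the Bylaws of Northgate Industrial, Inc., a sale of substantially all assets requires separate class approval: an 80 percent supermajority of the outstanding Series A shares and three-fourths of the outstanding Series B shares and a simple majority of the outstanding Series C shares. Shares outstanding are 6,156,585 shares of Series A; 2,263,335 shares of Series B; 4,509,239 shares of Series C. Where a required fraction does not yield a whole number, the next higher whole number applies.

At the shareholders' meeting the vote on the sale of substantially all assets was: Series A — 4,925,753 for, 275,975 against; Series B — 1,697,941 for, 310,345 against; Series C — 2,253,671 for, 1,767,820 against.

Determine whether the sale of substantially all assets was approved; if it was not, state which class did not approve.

Series A: 4/5 of 6156585 = 4925268; 4,925,268 required, 4,925,753 in favor — approved.
Series B: 3/4 of 2263335 = 1697501.25, rounded up to 1697502; 1,697,502 required, 1,697,941 in favor — approved.
Series C: a majority of 4509239 is 2254620; 2,254,620 required, 2,253,671 in favor — not approved.

Not approved — the Series C shares did not give the required vote.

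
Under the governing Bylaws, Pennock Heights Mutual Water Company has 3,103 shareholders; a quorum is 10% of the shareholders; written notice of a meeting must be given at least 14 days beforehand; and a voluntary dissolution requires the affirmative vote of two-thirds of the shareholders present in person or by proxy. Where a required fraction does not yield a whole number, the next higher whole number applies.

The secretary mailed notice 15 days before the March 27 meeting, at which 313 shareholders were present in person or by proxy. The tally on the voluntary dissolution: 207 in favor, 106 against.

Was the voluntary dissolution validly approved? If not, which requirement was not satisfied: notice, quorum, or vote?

Notice: 15 days given; 14 required. Satisfied.
Quorum: 10% of 3,103 = 310.30, rounded up to 311; 313 present. Satisfied.
Vote: requires two-thirds of those present (313); 2/3 of 313 = 208.67, rounded up to 209, so 209 needed; 207 in favor. Not satisfied.

Invalid — vote requirement not satisfied.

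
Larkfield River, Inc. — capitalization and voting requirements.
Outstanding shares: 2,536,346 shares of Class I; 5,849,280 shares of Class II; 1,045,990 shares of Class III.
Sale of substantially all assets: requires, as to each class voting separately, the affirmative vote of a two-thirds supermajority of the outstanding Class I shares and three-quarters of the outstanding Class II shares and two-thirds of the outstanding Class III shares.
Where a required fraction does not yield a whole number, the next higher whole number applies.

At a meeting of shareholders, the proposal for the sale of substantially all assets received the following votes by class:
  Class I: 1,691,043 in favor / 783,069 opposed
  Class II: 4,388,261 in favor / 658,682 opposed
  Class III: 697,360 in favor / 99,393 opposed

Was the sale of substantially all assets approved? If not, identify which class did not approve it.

Approved — every class gave the required vote.

Class I: 2/3 of 2536346 = 1690897.33, rounded up to 1690898; 1,690,898 required, 1,691,043 in favor — approved.
Class II: 3/4 of 5849280 = 4386960; 4,386,960 required, 4,388,261 in favor — approved.
Class III: 2/3 of 1045990 = 697326.67, rounded up to 697327; 697,327 required, 697,360 in favor — approved.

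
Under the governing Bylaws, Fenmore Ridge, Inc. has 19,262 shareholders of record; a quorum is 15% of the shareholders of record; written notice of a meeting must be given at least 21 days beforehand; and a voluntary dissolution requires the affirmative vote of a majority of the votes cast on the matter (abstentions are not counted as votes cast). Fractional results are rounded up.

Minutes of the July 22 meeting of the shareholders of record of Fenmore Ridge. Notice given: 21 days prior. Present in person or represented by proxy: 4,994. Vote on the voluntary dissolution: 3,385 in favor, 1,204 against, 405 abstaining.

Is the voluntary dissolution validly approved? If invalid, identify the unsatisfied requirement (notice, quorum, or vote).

Valid — all requirements satisfied.

Notice: 21 days given; 21 required. Satisfied.
Quorum: 15% of 19,262 = 2,889.30, rounded up to 2,890; 4,994 present. Satisfied.
Vote: requires a majority of the votes cast (4,994 − 405 abstaining = 4,589); a majority of 4589 is 2295, so 2,295 needed; 3,385 in favor. Satisfied.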